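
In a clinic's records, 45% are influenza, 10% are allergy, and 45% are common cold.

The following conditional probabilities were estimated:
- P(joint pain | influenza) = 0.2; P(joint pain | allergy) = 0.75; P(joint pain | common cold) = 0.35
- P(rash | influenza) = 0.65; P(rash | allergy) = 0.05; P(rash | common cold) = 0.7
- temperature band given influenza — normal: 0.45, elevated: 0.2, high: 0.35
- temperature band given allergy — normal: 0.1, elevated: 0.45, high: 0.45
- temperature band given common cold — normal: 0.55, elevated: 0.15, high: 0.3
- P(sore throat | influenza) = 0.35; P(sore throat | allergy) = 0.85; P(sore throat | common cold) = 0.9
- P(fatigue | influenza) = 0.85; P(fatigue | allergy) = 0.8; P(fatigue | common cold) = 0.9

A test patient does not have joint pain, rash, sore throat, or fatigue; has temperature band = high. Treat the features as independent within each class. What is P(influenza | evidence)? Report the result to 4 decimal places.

influenza: 0.45 × (1−0.2) × (1−0.65) × 0.35 × (1−0.35) × (1−0.85) = 0.00429975
allergy: 0.1 × (1−0.75) × (1−0.05) × 0.45 × (1−0.85) × (1−0.8) = 0.000320625
common cold: 0.45 × (1−0.35) × (1−0.7) × 0.3 × (1−0.9) × (1−0.9) = 0.00026325
P(influenza | x) = 0.00429975 / 0.004883625 ≈ 0.8804

0.8804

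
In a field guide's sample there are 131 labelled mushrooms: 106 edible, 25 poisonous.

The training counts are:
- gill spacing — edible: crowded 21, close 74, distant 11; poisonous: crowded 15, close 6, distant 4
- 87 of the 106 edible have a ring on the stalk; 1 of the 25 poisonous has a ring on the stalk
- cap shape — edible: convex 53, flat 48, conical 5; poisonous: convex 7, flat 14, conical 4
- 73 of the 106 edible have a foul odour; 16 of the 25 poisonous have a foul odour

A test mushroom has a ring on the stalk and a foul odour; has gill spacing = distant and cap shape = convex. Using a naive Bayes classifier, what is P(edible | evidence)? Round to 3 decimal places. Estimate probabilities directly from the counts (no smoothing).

0.991

edible: (106/131) × (11/106) × (87/106) × (53/106) × (73/106) ≈ 0.0237313
poisonous: (25/131) × (4/25) × (1/25) × (7/25) × (16/25) ≈ 0.00021887
P(edible | x) = 0.0237313 / 0.02395017 ≈ 0.991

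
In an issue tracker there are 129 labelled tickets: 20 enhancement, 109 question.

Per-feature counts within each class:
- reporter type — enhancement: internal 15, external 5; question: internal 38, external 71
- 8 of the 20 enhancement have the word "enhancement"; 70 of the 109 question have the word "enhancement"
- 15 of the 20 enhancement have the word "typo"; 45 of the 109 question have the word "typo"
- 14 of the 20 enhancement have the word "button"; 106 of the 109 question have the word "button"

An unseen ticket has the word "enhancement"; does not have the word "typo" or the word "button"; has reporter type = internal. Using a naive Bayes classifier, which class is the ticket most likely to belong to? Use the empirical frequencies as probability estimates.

enhancement

enhancement: (20/129) × (15/20) × (8/20) × (5/20) × (6/20) ≈ 0.00348837
question: (109/129) × (38/109) × (70/109) × (64/109) × (3/109) ≈ 0.00305713
Highest score → enhancement.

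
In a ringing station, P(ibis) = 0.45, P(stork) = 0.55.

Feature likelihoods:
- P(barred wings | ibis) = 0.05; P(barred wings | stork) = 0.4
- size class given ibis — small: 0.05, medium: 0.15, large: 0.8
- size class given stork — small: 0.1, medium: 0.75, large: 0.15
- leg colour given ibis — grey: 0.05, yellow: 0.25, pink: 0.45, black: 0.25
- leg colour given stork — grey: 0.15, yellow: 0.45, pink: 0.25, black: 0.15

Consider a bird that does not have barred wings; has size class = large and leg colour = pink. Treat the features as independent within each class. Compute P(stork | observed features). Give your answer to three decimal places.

0.074

ibis: 0.45 × (1−0.05) × 0.8 × 0.45 = 0.1539
stork: 0.55 × (1−0.4) × 0.15 × 0.25 = 0.012375
P(stork | x) = 0.012375 / 0.166275 ≈ 0.074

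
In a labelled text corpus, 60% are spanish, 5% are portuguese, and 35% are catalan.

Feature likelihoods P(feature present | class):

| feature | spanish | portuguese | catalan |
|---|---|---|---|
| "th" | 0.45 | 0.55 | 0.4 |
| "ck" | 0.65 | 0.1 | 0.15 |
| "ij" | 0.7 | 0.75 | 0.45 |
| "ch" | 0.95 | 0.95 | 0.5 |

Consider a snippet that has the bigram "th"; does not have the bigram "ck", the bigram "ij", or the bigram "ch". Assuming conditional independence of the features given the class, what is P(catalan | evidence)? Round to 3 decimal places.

0.950

spanish: 0.6 × 0.45 × (1−0.65) × (1−0.7) × (1−0.95) = 0.0014175
portuguese: 0.05 × 0.55 × (1−0.1) × (1−0.75) × (1−0.95) = 0.000309375
catalan: 0.35 × 0.4 × (1−0.15) × (1−0.45) × (1−0.5) = 0.032725
P(catalan | x) = 0.032725 / 0.034451875 ≈ 0.950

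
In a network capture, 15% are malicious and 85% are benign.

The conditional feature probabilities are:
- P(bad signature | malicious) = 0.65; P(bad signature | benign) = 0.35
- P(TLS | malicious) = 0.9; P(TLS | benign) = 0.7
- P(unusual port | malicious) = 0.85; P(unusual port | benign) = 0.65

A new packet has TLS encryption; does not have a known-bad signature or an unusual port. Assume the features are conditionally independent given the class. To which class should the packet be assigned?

benign

malicious: 0.15 × (1−0.65) × 0.9 × (1−0.85) = 0.0070875
benign: 0.85 × (1−0.35) × 0.7 × (1−0.65) = 0.1353625
Highest score → benign.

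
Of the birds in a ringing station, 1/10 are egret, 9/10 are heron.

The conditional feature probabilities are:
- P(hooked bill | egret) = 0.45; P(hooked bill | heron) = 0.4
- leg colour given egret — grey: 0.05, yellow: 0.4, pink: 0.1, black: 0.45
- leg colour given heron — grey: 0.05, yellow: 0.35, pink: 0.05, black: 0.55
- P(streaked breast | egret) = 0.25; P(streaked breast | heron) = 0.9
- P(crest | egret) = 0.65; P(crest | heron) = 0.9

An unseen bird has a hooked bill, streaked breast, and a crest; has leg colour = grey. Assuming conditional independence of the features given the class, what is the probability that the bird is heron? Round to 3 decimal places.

0.976

egret: 0.1 × 0.45 × 0.05 × 0.25 × 0.65 = 0.000365625
heron: 0.9 × 0.4 × 0.05 × 0.9 × 0.9 = 0.01458
P(heron | x) = 0.01458 / 0.014945625 ≈ 0.976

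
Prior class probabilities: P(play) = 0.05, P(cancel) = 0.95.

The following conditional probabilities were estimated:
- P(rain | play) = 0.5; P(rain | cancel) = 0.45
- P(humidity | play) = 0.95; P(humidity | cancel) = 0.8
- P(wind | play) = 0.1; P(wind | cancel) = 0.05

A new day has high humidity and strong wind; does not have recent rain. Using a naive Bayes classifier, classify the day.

cancel

play: 0.05 × (1−0.5) × 0.95 × 0.1 = 0.002375
cancel: 0.95 × (1−0.45) × 0.8 × 0.05 = 0.0209
Highest score → cancel.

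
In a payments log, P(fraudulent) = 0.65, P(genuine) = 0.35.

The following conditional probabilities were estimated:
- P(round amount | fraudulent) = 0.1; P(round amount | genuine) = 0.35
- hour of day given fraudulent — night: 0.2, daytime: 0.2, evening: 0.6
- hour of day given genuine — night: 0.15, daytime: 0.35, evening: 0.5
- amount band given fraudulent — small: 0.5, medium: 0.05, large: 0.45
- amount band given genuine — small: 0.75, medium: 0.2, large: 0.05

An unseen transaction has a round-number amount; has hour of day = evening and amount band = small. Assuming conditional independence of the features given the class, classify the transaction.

fraudulent: 0.65 × 0.1 × 0.6 × 0.5 = 0.0195
genuine: 0.35 × 0.35 × 0.5 × 0.75 = 0.0459375
Highest score → genuine.

genuine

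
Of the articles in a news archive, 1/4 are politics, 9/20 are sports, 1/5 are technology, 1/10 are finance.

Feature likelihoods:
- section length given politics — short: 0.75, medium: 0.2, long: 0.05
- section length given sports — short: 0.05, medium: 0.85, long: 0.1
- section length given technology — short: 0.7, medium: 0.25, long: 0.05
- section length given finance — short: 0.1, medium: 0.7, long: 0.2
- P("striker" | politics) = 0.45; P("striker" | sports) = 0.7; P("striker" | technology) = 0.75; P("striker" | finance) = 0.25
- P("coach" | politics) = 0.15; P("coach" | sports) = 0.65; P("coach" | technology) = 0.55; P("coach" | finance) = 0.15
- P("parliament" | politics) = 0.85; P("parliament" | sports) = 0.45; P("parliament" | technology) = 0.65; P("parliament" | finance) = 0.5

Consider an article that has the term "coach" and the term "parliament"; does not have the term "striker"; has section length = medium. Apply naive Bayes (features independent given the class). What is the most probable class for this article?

sports

politics: 0.25 × 0.2 × (1−0.45) × 0.15 × 0.85 = 0.00350625
sports: 0.45 × 0.85 × (1−0.7) × 0.65 × 0.45 = 0.033564375
technology: 0.2 × 0.25 × (1−0.75) × 0.55 × 0.65 = 0.00446875
finance: 0.1 × 0.7 × (1−0.25) × 0.15 × 0.5 = 0.0039375
Highest score → sports.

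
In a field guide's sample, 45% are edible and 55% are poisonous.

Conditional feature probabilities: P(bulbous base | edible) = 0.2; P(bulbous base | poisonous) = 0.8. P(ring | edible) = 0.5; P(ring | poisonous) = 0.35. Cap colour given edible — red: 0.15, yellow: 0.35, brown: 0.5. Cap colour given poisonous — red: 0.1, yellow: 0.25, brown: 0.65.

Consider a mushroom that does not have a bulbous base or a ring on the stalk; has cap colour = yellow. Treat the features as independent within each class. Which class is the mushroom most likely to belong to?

edible: 0.45 × (1−0.2) × (1−0.5) × 0.35 = 0.063
poisonous: 0.55 × (1−0.8) × (1−0.35) × 0.25 = 0.017875
Highest score → edible.

edible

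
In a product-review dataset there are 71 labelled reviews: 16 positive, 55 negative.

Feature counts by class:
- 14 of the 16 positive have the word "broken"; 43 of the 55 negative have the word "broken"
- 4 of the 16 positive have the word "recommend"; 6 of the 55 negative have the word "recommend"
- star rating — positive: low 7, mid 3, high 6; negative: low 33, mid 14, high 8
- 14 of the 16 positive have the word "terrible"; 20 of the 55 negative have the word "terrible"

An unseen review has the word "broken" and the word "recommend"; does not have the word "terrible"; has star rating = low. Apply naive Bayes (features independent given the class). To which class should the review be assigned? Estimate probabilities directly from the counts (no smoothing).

positive: (16/71) × (14/16) × (4/16) × (7/16) × (2/16) ≈ 0.00269586
negative: (55/71) × (43/55) × (6/55) × (33/55) × (35/55) ≈ 0.0252264
Highest score → negative.

negative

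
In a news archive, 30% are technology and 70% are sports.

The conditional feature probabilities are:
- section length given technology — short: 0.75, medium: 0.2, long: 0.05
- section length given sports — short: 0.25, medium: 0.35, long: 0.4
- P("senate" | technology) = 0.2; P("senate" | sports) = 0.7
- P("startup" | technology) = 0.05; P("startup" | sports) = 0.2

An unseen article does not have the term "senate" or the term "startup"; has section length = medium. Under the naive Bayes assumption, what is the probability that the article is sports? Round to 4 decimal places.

0.5632

technology: 0.3 × 0.2 × (1−0.2) × (1−0.05) = 0.0456
sports: 0.7 × 0.35 × (1−0.7) × (1−0.2) = 0.0588
P(sports | x) = 0.0588 / 0.1044 ≈ 0.5632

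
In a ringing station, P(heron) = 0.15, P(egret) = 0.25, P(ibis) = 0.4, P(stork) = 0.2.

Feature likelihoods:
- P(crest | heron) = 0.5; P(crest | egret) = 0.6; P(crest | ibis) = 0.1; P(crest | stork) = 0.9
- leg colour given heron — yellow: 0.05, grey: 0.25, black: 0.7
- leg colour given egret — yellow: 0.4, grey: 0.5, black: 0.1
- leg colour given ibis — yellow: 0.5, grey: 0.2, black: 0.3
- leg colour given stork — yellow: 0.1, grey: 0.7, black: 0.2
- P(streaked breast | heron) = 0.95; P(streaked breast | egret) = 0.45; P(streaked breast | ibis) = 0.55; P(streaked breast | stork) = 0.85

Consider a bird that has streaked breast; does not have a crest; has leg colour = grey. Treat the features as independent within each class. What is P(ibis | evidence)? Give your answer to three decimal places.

heron: 0.15 × (1−0.5) × 0.25 × 0.95 = 0.0178125
egret: 0.25 × (1−0.6) × 0.5 × 0.45 = 0.0225
ibis: 0.4 × (1−0.1) × 0.2 × 0.55 = 0.0396
stork: 0.2 × (1−0.9) × 0.7 × 0.85 = 0.0119
P(ibis | x) = 0.0396 / 0.0918125 ≈ 0.431

0.431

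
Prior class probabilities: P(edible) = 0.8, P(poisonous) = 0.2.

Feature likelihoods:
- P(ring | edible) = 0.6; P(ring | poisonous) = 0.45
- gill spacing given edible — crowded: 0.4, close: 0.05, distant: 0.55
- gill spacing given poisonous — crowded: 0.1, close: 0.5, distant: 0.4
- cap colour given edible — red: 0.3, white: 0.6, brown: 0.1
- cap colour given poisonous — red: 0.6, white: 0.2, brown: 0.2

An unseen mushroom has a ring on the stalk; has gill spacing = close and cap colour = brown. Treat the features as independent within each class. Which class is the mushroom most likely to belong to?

poisonous

edible: 0.8 × 0.6 × 0.05 × 0.1 = 0.0024
poisonous: 0.2 × 0.45 × 0.5 × 0.2 = 0.009
Highest score → poisonous.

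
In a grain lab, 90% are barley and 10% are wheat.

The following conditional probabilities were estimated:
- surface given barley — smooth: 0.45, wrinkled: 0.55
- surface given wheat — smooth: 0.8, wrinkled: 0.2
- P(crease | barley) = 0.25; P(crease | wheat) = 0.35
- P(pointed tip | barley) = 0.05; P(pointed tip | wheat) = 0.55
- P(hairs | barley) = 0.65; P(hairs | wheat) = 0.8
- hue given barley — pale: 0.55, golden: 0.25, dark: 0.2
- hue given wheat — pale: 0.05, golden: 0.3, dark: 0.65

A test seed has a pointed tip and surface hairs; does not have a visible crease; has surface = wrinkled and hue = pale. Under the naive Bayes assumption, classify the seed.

barley: 0.9 × 0.55 × (1−0.25) × 0.05 × 0.65 × 0.55 = 0.00663609375
wheat: 0.1 × 0.2 × (1−0.35) × 0.55 × 0.8 × 0.05 = 0.000286
Highest score → barley.

barley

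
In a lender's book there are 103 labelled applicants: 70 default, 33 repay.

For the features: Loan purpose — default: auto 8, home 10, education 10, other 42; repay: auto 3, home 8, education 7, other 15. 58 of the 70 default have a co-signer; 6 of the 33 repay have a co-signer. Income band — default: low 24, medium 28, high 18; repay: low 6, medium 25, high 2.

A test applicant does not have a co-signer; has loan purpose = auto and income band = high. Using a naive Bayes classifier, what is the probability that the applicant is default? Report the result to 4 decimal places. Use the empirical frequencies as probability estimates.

default: (70/103) × (8/70) × (12/70) × (18/70) ≈ 0.00342382
repay: (33/103) × (3/33) × (27/33) × (2/33) ≈ 0.00144428
P(default | x) = 0.00342382 / 0.0048681 ≈ 0.7033

0.7033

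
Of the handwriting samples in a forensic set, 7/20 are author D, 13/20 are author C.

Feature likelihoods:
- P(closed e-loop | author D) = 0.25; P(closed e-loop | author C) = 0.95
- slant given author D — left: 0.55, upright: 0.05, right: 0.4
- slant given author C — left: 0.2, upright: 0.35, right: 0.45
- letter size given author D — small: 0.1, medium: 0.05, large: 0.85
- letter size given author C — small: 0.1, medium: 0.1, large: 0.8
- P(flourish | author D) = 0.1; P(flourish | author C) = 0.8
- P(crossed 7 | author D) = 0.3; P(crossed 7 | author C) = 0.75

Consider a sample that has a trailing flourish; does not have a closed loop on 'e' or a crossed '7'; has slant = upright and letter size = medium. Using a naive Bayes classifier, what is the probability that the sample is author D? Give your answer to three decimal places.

author D: 0.35 × (1−0.25) × 0.05 × 0.05 × 0.1 × (1−0.3) = 0.0000459375
author C: 0.65 × (1−0.95) × 0.35 × 0.1 × 0.8 × (1−0.75) = 0.0002275
P(author D | x) = 0.0000459375 / 0.0002734375 ≈ 0.168

0.168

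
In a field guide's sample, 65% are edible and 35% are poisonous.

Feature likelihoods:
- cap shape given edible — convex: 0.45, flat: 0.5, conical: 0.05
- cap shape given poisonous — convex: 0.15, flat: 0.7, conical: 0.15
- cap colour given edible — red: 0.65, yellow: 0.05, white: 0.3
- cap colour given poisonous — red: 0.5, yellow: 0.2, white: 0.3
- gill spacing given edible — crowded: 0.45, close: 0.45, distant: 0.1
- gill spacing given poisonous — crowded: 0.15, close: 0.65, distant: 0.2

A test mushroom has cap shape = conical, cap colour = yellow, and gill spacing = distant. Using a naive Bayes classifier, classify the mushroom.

poisonous

edible: 0.65 × 0.05 × 0.05 × 0.1 = 0.0001625
poisonous: 0.35 × 0.15 × 0.2 × 0.2 = 0.0021
Highest score → poisonous.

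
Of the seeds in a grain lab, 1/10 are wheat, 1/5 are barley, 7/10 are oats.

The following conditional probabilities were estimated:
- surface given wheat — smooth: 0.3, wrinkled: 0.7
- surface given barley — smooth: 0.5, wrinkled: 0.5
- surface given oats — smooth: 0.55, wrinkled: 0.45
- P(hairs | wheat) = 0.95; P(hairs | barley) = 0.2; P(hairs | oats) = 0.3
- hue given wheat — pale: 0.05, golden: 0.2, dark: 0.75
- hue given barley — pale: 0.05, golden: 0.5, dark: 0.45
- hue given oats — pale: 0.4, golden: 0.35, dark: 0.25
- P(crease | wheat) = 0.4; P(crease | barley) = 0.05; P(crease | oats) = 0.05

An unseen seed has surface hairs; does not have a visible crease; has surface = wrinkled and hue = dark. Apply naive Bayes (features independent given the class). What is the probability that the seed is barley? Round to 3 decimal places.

0.140

wheat: 0.1 × 0.7 × 0.95 × 0.75 × (1−0.4) = 0.029925
barley: 0.2 × 0.5 × 0.2 × 0.45 × (1−0.05) = 0.00855
oats: 0.7 × 0.45 × 0.3 × 0.25 × (1−0.05) = 0.02244375
P(barley | x) = 0.00855 / 0.06091875 ≈ 0.140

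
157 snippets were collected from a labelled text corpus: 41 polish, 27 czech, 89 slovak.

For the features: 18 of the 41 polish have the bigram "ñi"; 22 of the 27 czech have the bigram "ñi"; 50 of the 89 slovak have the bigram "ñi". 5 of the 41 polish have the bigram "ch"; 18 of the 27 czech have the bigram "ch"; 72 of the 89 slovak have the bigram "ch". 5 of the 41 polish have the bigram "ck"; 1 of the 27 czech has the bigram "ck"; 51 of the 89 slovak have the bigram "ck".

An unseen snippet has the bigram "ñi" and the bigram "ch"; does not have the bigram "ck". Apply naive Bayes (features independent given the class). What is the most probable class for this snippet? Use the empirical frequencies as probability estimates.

slovak

polish: (41/157) × (18/41) × (5/41) × (36/41) ≈ 0.0122766
czech: (27/157) × (22/27) × (18/27) × (26/27) ≈ 0.0899583
slovak: (89/157) × (50/89) × (72/89) × (38/89) ≈ 0.110003
Highest score → slovak.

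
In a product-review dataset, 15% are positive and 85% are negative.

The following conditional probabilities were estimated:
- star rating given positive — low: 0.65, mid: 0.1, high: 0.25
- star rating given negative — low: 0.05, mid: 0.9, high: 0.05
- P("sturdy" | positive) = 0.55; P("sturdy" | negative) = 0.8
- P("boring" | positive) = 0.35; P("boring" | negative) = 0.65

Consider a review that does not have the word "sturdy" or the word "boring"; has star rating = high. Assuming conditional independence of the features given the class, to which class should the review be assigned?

positive: 0.15 × 0.25 × (1−0.55) × (1−0.35) = 0.01096875
negative: 0.85 × 0.05 × (1−0.8) × (1−0.65) = 0.002975
Highest score → positive.

positive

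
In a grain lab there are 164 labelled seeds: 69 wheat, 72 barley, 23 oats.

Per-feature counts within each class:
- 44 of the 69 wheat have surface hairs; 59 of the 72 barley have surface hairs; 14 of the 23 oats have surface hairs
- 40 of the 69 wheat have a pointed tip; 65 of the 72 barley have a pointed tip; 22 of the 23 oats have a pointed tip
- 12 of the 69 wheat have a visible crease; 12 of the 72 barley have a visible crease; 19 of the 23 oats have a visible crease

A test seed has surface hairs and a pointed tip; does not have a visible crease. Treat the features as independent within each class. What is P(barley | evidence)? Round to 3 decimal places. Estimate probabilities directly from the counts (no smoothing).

wheat: (69/164) × (44/69) × (40/69) × (57/69) ≈ 0.128483
barley: (72/164) × (59/72) × (65/72) × (60/72) ≈ 0.27065
oats: (23/164) × (14/23) × (22/23) × (4/23) ≈ 0.0142007
P(barley | x) = 0.27065 / 0.4133337 ≈ 0.655

0.655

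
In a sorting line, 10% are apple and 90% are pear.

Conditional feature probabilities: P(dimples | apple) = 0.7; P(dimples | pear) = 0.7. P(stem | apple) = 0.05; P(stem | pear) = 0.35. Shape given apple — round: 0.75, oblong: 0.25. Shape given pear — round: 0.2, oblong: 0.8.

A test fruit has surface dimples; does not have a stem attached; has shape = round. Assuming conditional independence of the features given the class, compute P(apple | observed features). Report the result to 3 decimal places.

apple: 0.1 × 0.7 × (1−0.05) × 0.75 = 0.049875
pear: 0.9 × 0.7 × (1−0.35) × 0.2 = 0.0819
P(apple | x) = 0.049875 / 0.131775 ≈ 0.378

0.378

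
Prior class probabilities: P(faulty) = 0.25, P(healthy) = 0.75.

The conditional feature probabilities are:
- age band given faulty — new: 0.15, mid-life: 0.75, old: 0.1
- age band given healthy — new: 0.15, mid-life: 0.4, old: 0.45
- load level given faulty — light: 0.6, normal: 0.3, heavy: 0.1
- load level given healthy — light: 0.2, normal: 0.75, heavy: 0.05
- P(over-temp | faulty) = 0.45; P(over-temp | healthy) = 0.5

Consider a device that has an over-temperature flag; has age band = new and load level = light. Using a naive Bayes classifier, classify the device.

faulty: 0.25 × 0.15 × 0.6 × 0.45 = 0.010125
healthy: 0.75 × 0.15 × 0.2 × 0.5 = 0.01125
Highest score → healthy.

healthy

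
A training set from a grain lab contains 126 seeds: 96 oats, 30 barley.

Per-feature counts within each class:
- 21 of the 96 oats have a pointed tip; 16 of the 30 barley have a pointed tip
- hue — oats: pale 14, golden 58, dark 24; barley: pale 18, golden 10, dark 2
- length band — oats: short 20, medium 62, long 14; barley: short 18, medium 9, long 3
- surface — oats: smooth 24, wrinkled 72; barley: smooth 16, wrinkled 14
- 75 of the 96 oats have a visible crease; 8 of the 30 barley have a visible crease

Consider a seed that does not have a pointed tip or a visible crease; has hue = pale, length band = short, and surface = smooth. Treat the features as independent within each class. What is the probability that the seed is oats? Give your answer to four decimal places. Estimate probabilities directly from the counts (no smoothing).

0.0595

oats: (96/126) × (75/96) × (14/96) × (20/96) × (24/96) × (21/96) ≈ 0.000988996
barley: (30/126) × (14/30) × (18/30) × (18/30) × (16/30) × (22/30) ≈ 0.0156444
P(oats | x) = 0.000988996 / 0.016633396 ≈ 0.0595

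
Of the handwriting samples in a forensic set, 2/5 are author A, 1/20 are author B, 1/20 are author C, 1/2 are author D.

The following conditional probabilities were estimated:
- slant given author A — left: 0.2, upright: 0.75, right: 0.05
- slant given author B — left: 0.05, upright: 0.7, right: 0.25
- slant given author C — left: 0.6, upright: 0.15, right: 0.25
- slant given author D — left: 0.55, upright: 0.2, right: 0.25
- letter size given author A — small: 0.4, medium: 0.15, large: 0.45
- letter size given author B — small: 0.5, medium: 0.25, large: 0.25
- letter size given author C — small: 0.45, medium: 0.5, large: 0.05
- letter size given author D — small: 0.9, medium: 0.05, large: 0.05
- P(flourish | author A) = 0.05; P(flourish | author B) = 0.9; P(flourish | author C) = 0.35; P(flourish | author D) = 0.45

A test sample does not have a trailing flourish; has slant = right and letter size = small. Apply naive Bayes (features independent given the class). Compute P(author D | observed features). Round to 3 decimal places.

0.839

author A: 0.4 × 0.05 × 0.4 × (1−0.05) = 0.0076
author B: 0.05 × 0.25 × 0.5 × (1−0.9) = 0.000625
author C: 0.05 × 0.25 × 0.45 × (1−0.35) = 0.00365625
author D: 0.5 × 0.25 × 0.9 × (1−0.45) = 0.061875
P(author D | x) = 0.061875 / 0.07375625 ≈ 0.839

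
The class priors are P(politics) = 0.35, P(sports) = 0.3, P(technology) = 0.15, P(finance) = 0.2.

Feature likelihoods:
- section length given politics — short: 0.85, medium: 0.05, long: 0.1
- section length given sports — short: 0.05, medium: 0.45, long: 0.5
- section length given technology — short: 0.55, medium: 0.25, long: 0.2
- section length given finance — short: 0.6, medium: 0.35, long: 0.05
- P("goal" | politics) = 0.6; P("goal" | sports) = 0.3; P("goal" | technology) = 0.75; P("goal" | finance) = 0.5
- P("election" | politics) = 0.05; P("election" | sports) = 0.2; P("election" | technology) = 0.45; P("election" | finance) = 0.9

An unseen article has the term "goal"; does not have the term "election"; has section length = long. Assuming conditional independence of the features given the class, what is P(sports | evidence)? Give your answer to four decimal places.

politics: 0.35 × 0.1 × 0.6 × (1−0.05) = 0.01995
sports: 0.3 × 0.5 × 0.3 × (1−0.2) = 0.036
technology: 0.15 × 0.2 × 0.75 × (1−0.45) = 0.012375
finance: 0.2 × 0.05 × 0.5 × (1−0.9) = 0.0005
P(sports | x) = 0.036 / 0.068825 ≈ 0.5231

0.5231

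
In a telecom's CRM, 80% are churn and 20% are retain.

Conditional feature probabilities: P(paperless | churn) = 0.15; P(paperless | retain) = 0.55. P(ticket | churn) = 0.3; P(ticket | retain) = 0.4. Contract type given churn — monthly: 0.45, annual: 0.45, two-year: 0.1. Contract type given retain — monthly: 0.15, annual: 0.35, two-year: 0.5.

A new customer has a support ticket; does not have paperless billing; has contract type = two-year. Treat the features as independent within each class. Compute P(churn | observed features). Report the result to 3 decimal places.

0.531

churn: 0.8 × (1−0.15) × 0.3 × 0.1 = 0.0204
retain: 0.2 × (1−0.55) × 0.4 × 0.5 = 0.018
P(churn | x) = 0.0204 / 0.0384 ≈ 0.531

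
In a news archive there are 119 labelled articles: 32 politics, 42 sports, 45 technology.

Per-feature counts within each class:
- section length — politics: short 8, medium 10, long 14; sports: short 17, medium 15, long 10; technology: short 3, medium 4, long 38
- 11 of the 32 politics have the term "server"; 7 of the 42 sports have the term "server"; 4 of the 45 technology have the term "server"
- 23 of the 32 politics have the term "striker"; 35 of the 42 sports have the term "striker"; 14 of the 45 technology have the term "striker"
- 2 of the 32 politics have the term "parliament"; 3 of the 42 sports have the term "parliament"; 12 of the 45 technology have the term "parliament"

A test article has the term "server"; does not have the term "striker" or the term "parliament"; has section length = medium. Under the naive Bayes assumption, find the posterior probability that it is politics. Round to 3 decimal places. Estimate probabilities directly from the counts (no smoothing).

0.615

politics: (32/119) × (10/32) × (11/32) × (9/32) × (30/32) ≈ 0.00761657
sports: (42/119) × (15/42) × (7/42) × (7/42) × (39/42) ≈ 0.0032513
technology: (45/119) × (4/45) × (4/45) × (31/45) × (33/45) ≈ 0.00150942
P(politics | x) = 0.00761657 / 0.01237729 ≈ 0.615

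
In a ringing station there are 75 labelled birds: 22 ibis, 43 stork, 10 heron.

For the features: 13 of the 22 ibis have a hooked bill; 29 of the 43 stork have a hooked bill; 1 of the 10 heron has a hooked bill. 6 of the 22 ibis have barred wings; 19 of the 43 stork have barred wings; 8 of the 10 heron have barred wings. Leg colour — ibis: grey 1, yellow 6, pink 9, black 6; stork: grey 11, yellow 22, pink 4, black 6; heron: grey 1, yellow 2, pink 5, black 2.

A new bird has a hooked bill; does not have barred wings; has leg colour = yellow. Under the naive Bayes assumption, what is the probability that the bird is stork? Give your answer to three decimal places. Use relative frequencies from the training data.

ibis: (22/75) × (13/22) × (16/22) × (6/22) ≈ 0.0343802
stork: (43/75) × (29/43) × (24/43) × (22/43) ≈ 0.110416
heron: (10/75) × (1/10) × (2/10) × (2/10) ≈ 0.000533333
P(stork | x) = 0.110416 / 0.145329533 ≈ 0.760

0.760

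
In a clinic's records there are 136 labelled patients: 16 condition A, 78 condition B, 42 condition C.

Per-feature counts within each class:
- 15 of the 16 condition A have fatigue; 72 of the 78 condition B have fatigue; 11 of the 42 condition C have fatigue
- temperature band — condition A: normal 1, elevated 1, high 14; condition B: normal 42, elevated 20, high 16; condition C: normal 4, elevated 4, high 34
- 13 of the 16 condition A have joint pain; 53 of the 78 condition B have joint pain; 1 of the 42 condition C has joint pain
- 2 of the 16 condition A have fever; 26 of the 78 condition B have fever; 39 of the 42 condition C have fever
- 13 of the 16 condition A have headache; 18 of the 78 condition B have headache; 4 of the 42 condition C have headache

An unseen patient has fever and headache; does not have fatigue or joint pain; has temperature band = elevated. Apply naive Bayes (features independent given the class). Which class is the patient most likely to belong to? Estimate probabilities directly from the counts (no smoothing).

condition A: (16/136) × (1/16) × (1/16) × (3/16) × (2/16) × (13/16) ≈ 0.00000875136
condition B: (78/136) × (6/78) × (20/78) × (25/78) × (26/78) × (18/78) ≈ 0.000278901
condition C: (42/136) × (31/42) × (4/42) × (41/42) × (39/42) × (4/42) ≈ 0.00187411
Highest score → condition C.

condition C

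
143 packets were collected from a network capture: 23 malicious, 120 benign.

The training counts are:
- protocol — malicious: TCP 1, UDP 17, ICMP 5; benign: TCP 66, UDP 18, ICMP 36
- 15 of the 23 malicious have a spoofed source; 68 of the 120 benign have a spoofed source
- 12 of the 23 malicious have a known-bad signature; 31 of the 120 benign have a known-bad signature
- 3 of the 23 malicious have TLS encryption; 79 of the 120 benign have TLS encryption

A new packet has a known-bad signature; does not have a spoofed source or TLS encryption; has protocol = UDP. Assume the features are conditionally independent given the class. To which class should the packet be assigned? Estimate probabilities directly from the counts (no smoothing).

malicious: (23/143) × (17/23) × (8/23) × (12/23) × (20/23) ≈ 0.0187599
benign: (120/143) × (18/120) × (52/120) × (31/120) × (41/120) ≈ 0.00481439
Highest score → malicious.

malicious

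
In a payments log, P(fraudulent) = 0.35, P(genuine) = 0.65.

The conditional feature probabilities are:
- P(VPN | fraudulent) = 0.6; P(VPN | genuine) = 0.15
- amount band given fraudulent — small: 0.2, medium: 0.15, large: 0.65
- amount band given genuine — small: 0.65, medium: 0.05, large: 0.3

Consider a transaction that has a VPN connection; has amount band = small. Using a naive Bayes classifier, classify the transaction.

genuine

fraudulent: 0.35 × 0.6 × 0.2 = 0.042
genuine: 0.65 × 0.15 × 0.65 = 0.063375
Highest score → genuine.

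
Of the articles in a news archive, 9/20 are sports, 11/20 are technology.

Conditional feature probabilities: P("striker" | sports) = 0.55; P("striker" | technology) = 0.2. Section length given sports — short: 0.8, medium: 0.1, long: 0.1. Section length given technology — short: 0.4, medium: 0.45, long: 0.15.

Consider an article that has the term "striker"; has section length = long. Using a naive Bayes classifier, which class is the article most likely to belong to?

sports: 0.45 × 0.55 × 0.1 = 0.02475
technology: 0.55 × 0.2 × 0.15 = 0.0165
Highest score → sports.

sports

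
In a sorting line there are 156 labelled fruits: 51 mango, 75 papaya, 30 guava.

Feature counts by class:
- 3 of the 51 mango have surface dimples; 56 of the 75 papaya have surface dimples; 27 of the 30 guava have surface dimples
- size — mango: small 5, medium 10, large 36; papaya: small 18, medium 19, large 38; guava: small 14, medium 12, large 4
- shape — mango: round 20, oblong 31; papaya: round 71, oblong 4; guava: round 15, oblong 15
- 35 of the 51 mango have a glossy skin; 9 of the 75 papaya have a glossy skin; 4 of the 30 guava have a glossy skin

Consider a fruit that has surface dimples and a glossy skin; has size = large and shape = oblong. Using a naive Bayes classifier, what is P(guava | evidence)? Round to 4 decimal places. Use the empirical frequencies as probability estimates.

mango: (51/156) × (3/51) × (36/51) × (31/51) × (35/51) ≈ 0.00566263
papaya: (75/156) × (56/75) × (38/75) × (4/75) × (9/75) ≈ 0.00116403
guava: (30/156) × (27/30) × (4/30) × (15/30) × (4/30) ≈ 0.00153846
P(guava | x) = 0.00153846 / 0.00836512 ≈ 0.1839

0.1839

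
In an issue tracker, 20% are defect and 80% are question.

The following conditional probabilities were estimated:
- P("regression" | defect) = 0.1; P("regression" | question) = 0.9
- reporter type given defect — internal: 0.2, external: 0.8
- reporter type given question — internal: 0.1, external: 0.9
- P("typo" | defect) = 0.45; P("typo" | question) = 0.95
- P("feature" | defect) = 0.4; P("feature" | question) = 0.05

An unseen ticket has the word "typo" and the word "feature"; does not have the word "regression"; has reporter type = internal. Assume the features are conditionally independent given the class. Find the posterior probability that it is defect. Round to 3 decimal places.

defect: 0.2 × (1−0.1) × 0.2 × 0.45 × 0.4 = 0.00648
question: 0.8 × (1−0.9) × 0.1 × 0.95 × 0.05 = 0.00038
P(defect | x) = 0.00648 / 0.00686 ≈ 0.945

0.945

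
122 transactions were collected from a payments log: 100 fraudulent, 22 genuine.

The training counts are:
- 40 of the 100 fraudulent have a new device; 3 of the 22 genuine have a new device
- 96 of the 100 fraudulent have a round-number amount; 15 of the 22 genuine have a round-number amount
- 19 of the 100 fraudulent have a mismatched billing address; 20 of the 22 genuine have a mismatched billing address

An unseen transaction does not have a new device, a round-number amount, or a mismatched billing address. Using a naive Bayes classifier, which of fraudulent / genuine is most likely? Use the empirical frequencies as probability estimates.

fraudulent

fraudulent: (100/122) × (60/100) × (4/100) × (81/100) ≈ 0.0159344
genuine: (22/122) × (19/22) × (7/22) × (2/22) ≈ 0.00450481
Highest score → fraudulent.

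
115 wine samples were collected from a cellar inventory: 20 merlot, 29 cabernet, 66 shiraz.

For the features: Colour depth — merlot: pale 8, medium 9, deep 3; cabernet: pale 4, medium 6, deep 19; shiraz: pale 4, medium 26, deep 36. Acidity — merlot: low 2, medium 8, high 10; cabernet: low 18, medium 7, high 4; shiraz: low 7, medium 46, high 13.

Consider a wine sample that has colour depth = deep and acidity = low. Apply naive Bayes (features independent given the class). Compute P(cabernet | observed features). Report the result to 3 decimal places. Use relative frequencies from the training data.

0.741

merlot: (20/115) × (3/20) × (2/20) ≈ 0.0026087
cabernet: (29/115) × (19/29) × (18/29) ≈ 0.102549
shiraz: (66/115) × (36/66) × (7/66) ≈ 0.0332016
P(cabernet | x) = 0.102549 / 0.1383593 ≈ 0.741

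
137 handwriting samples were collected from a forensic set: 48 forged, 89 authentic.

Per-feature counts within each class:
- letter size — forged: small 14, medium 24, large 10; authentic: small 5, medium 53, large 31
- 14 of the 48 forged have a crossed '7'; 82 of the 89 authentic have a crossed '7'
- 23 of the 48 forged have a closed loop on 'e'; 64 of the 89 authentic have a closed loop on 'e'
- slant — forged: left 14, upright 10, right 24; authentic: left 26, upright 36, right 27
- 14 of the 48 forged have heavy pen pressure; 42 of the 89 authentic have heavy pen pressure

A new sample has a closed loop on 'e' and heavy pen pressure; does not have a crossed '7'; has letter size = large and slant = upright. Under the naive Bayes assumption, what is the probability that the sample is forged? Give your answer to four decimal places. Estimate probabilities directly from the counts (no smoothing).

0.3813

forged: (48/137) × (10/48) × (34/48) × (23/48) × (10/48) × (14/48) ≈ 0.00150539
authentic: (89/137) × (31/89) × (7/89) × (64/89) × (36/89) × (42/89) ≈ 0.00244293
P(forged | x) = 0.00150539 / 0.00394832 ≈ 0.3813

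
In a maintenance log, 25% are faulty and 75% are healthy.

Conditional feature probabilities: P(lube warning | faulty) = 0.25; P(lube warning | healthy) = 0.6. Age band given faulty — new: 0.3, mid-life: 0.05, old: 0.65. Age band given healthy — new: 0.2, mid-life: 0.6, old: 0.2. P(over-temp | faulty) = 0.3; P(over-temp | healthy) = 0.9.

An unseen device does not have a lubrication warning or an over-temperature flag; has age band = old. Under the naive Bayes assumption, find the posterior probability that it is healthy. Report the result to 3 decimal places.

faulty: 0.25 × (1−0.25) × 0.65 × (1−0.3) = 0.0853125
healthy: 0.75 × (1−0.6) × 0.2 × (1−0.9) = 0.006
P(healthy | x) = 0.006 / 0.0913125 ≈ 0.066

0.066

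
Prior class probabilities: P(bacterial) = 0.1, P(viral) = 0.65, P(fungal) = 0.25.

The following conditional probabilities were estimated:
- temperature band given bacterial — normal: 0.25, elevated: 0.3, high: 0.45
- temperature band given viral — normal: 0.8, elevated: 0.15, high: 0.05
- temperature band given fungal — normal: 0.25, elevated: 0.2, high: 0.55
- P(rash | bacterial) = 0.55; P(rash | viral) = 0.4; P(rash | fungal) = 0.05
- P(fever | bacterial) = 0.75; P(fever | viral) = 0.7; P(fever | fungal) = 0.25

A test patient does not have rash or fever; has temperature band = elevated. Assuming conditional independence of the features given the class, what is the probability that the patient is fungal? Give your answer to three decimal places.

bacterial: 0.1 × 0.3 × (1−0.55) × (1−0.75) = 0.003375
viral: 0.65 × 0.15 × (1−0.4) × (1−0.7) = 0.01755
fungal: 0.25 × 0.2 × (1−0.05) × (1−0.25) = 0.035625
P(fungal | x) = 0.035625 / 0.05655 ≈ 0.630

0.630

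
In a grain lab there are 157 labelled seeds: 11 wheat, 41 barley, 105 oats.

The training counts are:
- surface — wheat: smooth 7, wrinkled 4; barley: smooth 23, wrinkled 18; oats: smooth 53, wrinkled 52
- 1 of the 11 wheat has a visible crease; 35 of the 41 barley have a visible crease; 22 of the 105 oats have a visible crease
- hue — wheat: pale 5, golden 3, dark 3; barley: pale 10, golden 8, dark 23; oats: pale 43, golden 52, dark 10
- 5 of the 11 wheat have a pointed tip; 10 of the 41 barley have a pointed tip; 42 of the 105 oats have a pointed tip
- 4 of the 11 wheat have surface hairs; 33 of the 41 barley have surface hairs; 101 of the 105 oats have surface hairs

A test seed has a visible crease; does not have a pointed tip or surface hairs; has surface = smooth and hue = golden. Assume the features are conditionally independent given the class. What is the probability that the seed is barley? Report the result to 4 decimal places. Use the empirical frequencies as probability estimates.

wheat: (11/157) × (7/11) × (1/11) × (3/11) × (6/11) × (7/11) ≈ 0.000383706
barley: (41/157) × (23/41) × (35/41) × (8/41) × (31/41) × (8/41) ≈ 0.0036
oats: (105/157) × (53/105) × (22/105) × (52/105) × (63/105) × (4/105) ≈ 0.000800655
P(barley | x) = 0.0036 / 0.004784361 ≈ 0.7525

0.7525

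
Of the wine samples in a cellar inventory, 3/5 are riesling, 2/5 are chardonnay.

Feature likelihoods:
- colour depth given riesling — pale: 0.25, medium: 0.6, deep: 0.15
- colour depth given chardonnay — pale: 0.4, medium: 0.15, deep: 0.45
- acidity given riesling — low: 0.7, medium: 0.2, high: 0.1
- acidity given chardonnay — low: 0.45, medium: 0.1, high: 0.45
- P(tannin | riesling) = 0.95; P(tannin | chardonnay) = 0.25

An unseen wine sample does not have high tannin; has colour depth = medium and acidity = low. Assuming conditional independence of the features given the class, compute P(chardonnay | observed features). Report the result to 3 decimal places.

0.616

riesling: 0.6 × 0.6 × 0.7 × (1−0.95) = 0.0126
chardonnay: 0.4 × 0.15 × 0.45 × (1−0.25) = 0.02025
P(chardonnay | x) = 0.02025 / 0.03285 ≈ 0.616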